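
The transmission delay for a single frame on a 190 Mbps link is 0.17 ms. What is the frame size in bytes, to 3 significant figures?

4040 bytes

L = R × t_tx = 190000000 b/s × 0.00017 s = 32300 bits.
In bytes: 32300 / 8 = 4040 bytes.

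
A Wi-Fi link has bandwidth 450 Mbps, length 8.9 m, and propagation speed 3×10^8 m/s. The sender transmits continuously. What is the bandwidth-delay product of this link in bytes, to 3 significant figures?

1.67 bytes

Propagation delay = 8.9 / 300000000 = 2.96667e-08 s.
BDP = R × t_prop = 450000000 × 2.96667e-08 = 13.35 bits.
In bytes: 13.35/8 = 1.67 bytes.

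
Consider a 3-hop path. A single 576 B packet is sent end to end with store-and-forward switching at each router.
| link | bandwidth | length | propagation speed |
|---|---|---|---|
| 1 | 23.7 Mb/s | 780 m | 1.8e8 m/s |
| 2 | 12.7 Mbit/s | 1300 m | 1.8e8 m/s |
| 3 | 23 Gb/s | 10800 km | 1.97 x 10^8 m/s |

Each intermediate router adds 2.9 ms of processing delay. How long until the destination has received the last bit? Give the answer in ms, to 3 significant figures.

61.2 ms

L = 576 × 8 = 4608 bits.
Transmission delays (L/R per hop): 0.19443, 0.362835, 0.000200348 ms; sum = 0.557465 ms.
Propagation delays (d/s per hop): 0.00433333, 0.00722222, 54.8223 ms; sum = 54.8339 ms.
Processing at 2 router(s): 2 × 2.9 ms = 5.8 ms.
End-to-end = 61.2 ms.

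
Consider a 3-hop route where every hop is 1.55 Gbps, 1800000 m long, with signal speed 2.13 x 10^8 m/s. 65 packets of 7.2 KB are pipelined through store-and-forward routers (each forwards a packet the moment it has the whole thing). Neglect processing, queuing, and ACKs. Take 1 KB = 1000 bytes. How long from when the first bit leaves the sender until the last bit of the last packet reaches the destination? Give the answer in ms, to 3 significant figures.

Per-hop transmission t_tx = L/R = 57600/1550000000 = 0.0371613 ms.
Per-hop propagation t_prop = 1800000/213000000 = 8.4507 ms.
Pipeline fill: first packet needs 3·t_tx to clear all hops; remaining 64 packets each add one t_tx.
Total = (3+65-1)·t_tx + 3·t_prop = 67·0.0371613 + 3·8.4507 = 27.8 ms.

27.8 ms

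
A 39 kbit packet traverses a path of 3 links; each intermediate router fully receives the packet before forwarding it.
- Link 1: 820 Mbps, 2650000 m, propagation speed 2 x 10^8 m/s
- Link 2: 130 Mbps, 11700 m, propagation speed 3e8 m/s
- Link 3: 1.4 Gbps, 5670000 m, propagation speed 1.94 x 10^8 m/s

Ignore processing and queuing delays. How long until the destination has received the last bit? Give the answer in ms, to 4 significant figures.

L = 39000 bits.
Transmission delays (L/R per hop): 0.047561, 0.3, 0.0278571 ms; sum = 0.375418 ms.
Propagation delays (d/s per hop): 13.25, 0.039, 29.2268 ms; sum = 42.5158 ms.
End-to-end = 42.89 ms.

42.89 ms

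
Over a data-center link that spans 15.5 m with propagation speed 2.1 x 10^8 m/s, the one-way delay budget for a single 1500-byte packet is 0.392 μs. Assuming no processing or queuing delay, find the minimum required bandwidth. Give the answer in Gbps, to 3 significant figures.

L = 12000 bits.
Propagation delay = 15.5 / 210000000 = 0.0738095 μs.
Transmission budget = 0.392 − 0.0738095 = 0.31819 μs.
R ≥ L / t_tx = 12000 bits / 3.1819e-07 s = 37.7 Gbps.

37.7 Gbps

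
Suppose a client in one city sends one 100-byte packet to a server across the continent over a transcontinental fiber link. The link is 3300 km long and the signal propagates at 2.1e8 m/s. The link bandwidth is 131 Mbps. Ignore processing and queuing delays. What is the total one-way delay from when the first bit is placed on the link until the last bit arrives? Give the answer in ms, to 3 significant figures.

15.7 ms

L = 100 × 8 = 800 bits.
Transmission delay = L/R = 800 / 131000000 = 0.00610687 ms.
Propagation delay = d/s = 3300000 m / 210000000 m/s = 15.7143 ms.
Total = 15.7 ms.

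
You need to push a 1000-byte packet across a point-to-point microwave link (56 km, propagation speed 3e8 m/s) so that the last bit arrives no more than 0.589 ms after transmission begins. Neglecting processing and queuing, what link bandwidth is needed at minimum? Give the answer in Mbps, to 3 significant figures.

L = 8000 bits.
Propagation delay = 56000 / 300000000 = 0.186667 ms.
Transmission budget = 0.589 − 0.186667 = 0.402333 ms.
R ≥ L / t_tx = 8000 bits / 0.000402333 s = 19.9 Mbps.

19.9 Mbps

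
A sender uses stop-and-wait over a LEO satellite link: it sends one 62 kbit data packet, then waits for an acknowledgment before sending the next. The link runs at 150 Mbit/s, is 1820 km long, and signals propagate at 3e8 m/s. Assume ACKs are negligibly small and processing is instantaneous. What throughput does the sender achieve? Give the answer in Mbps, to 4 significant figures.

t_tx = L/R = 62000/150000000 = 0.000413333 s.
t_prop = 1820000/300000000 = 0.00606667 s; RTT = 0.0121333 s.
Cycle = t_tx + RTT = 0.0125467 s.
Throughput = L / cycle = 62000 / 0.0125467 = 4.942 Mbps.

4.942 Mbps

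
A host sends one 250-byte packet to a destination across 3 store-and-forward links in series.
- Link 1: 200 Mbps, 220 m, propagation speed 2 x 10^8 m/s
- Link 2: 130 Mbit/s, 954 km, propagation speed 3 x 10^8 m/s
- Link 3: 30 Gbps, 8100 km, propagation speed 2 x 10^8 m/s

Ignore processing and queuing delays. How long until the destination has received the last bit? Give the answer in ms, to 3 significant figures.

43.7 ms

L = 250 × 8 = 2000 bits.
Transmission delays (L/R per hop): 0.01, 0.0153846, 6.66667e-05 ms; sum = 0.0254513 ms.
Propagation delays (d/s per hop): 0.0011, 3.18, 40.5 ms; sum = 43.6811 ms.
End-to-end = 43.7 ms.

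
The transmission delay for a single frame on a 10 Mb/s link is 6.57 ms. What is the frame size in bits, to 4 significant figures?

L = R × t_tx = 10000000 b/s × 0.00657 s = 65700 bits.

65700 bits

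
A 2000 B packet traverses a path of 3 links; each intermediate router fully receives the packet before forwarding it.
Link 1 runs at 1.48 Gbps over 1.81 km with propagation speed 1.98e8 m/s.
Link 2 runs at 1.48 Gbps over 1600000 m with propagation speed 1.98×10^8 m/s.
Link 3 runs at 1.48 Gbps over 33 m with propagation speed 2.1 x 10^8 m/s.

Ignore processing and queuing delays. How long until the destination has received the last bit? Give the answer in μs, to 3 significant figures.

L = 2000 × 8 = 16000 bits.
Transmission delay per hop = L/R = 16000/1480000000 = 10.8108 μs; 3 hops → 32.4324 μs.
Propagation delays (d/s per hop): 9.14141, 8080.81, 0.157143 μs; sum = 8090.11 μs.
End-to-end = 8120 μs.

8120 μs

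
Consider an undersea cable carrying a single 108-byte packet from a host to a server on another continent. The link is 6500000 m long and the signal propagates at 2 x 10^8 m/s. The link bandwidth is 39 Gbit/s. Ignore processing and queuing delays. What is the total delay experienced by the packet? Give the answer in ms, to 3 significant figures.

L = 108 × 8 = 864 bits.
Transmission delay = L/R = 864 / 39000000000 = 2.21538e-05 ms.
Propagation delay = d/s = 6500000 m / 200000000 m/s = 32.5 ms.
Total = 32.5 ms.

32.5 ms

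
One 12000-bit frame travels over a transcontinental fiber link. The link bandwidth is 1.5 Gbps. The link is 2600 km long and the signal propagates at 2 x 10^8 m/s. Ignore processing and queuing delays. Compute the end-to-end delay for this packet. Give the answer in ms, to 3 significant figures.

13.0 ms

Transmission delay = L/R = 12000 / 1500000000 = 0.008 ms.
Propagation delay = d/s = 2600000 m / 200000000 m/s = 13 ms.
Total = 13.0 ms.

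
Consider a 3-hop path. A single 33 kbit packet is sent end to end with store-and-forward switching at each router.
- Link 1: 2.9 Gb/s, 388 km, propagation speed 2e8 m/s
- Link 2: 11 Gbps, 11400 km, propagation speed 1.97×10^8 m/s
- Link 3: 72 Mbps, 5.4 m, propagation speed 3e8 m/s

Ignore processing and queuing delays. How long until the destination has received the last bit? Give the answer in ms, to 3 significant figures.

L = 33000 bits.
Transmission delays (L/R per hop): 0.0113793, 0.003, 0.458333 ms; sum = 0.472713 ms.
Propagation delays (d/s per hop): 1.94, 57.868, 1.8e-05 ms; sum = 59.808 ms.
End-to-end = 60.3 ms.

60.3 ms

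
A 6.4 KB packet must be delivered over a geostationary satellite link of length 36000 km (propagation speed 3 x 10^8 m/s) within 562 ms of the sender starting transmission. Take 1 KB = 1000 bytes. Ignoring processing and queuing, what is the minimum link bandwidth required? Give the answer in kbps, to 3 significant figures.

116 kbps

L = 51200 bits.
Propagation delay = 36000000 / 300000000 = 120 ms.
Transmission budget = 562 − 120 = 442 ms.
R ≥ L / t_tx = 51200 bits / 0.442 s = 116 kbps.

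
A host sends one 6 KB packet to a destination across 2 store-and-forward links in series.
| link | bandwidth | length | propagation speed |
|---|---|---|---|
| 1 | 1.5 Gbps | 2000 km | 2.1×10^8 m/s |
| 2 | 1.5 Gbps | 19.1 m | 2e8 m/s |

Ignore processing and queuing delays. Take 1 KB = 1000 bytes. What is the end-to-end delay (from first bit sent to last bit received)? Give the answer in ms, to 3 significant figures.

9.59 ms

L = 48000 bits.
Transmission delay per hop = L/R = 48000/1500000000 = 0.032 ms; 2 hops → 0.064 ms.
Propagation delays (d/s per hop): 9.52381, 9.55e-05 ms; sum = 9.52391 ms.
End-to-end = 9.59 ms.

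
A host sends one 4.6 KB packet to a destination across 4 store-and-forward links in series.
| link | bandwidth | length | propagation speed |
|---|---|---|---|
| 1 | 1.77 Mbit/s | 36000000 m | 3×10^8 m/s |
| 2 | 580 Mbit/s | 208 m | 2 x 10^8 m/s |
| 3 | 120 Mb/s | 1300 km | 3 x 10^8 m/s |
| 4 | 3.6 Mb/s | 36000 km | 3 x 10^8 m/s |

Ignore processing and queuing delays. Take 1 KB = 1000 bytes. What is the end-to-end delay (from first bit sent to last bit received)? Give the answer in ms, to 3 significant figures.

L = 36800 bits.
Transmission delays (L/R per hop): 20.791, 0.0634483, 0.306667, 10.2222 ms; sum = 31.3833 ms.
Propagation delays (d/s per hop): 120, 0.00104, 4.33333, 120 ms; sum = 244.334 ms.
End-to-end = 276 ms.

276 ms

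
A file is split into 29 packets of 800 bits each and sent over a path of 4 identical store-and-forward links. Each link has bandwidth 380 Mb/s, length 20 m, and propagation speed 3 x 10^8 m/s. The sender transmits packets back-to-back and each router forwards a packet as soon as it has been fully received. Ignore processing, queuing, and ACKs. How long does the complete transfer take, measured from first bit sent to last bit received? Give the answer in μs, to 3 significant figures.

67.6 μs

Per-hop transmission t_tx = L/R = 800/380000000 = 2.10526 μs.
Per-hop propagation t_prop = 20/300000000 = 0.0666667 μs.
Pipeline fill: first packet needs 4·t_tx to clear all hops; remaining 28 packets each add one t_tx.
Total = (4+29-1)·t_tx + 4·t_prop = 32·2.10526 + 4·0.0666667 = 67.6 μs.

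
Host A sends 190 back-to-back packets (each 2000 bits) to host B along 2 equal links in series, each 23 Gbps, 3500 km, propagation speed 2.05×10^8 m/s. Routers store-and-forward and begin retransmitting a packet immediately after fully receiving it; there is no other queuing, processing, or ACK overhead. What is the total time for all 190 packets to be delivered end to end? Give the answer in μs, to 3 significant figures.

34200 μs

Per-hop transmission t_tx = L/R = 2000/23000000000 = 0.0869565 μs.
Per-hop propagation t_prop = 3500000/2.05e+08 = 17073.2 μs.
Pipeline fill: first packet needs 2·t_tx to clear all hops; remaining 189 packets each add one t_tx.
Total = (2+190-1)·t_tx + 2·t_prop = 191·0.0869565 + 2·17073.2 = 34200 μs.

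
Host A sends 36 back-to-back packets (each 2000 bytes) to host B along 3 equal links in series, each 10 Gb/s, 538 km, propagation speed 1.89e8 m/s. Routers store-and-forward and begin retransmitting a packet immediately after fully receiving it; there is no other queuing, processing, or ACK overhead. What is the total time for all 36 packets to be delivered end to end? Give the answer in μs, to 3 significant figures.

8600 μs

Per-hop transmission t_tx = L/R = 16000/10000000000 = 1.6 μs.
Per-hop propagation t_prop = 538000/189000000 = 2846.56 μs.
Pipeline fill: first packet needs 3·t_tx to clear all hops; remaining 35 packets each add one t_tx.
Total = (3+36-1)·t_tx + 3·t_prop = 38·1.6 + 3·2846.56 = 8600 μs.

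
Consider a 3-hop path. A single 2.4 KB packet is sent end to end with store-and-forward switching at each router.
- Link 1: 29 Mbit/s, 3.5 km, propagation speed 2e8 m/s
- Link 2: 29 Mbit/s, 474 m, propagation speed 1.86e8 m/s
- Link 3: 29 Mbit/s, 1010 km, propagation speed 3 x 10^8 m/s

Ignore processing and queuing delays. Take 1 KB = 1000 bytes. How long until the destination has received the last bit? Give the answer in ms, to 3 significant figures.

L = 19200 bits.
Transmission delay per hop = L/R = 19200/29000000 = 0.662069 ms; 3 hops → 1.98621 ms.
Propagation delays (d/s per hop): 0.0175, 0.00254839, 3.36667 ms; sum = 3.38672 ms.
End-to-end = 5.37 ms.

5.37 ms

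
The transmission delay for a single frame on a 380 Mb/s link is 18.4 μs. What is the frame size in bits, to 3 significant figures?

L = R × t_tx = 380000000 b/s × 1.84e-05 s = 6992 bits.

6990 bits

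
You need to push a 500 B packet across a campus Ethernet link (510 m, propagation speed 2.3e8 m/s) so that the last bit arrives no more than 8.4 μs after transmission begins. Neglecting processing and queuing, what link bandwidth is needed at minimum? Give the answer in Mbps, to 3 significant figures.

647 Mbps

L = 4000 bits.
Propagation delay = 510 / 2.3e+08 = 2.21739 μs.
Transmission budget = 8.4 − 2.21739 = 6.18261 μs.
R ≥ L / t_tx = 4000 bits / 6.18261e-06 s = 647 Mbps.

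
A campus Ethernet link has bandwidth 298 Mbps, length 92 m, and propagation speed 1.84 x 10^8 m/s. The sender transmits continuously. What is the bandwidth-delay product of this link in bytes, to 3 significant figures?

Propagation delay = 92 / 184000000 = 5e-07 s.
BDP = R × t_prop = 298000000 × 5e-07 = 149 bits.
In bytes: 149/8 = 18.6 bytes.

18.6 bytes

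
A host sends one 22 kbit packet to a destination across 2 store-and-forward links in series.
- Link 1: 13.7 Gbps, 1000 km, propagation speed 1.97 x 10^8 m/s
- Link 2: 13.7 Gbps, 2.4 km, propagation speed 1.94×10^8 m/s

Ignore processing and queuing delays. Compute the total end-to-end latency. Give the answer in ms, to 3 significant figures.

L = 22000 bits.
Transmission delay per hop = L/R = 22000/13700000000 = 0.00160584 ms; 2 hops → 0.00321168 ms.
Propagation delays (d/s per hop): 5.07614, 0.0123711 ms; sum = 5.08851 ms.
End-to-end = 5.09 ms.

5.09 ms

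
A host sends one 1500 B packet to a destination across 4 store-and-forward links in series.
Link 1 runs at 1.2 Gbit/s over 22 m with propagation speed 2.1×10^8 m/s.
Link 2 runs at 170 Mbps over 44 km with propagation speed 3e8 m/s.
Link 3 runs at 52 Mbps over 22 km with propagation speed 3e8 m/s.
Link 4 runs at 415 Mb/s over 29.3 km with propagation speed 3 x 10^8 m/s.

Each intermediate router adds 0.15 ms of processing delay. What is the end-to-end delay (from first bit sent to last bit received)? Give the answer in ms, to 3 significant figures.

L = 1500 × 8 = 12000 bits.
Transmission delays (L/R per hop): 0.01, 0.0705882, 0.230769, 0.0289157 ms; sum = 0.340273 ms.
Propagation delays (d/s per hop): 0.000104762, 0.146667, 0.0733333, 0.0976667 ms; sum = 0.317771 ms.
Processing at 3 router(s): 3 × 0.15 ms = 0.45 ms.
End-to-end = 1.11 ms.

1.11 ms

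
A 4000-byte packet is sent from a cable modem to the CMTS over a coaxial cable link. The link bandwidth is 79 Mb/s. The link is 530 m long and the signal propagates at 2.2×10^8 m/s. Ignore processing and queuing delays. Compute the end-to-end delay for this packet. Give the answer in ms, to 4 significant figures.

L = 4000 × 8 = 32000 bits.
Transmission delay = L/R = 32000 / 79000000 = 0.405063 ms.
Propagation delay = d/s = 530 m / 2.2e+08 m/s = 0.00240909 ms.
Total = 0.4075 ms.

0.4075 ms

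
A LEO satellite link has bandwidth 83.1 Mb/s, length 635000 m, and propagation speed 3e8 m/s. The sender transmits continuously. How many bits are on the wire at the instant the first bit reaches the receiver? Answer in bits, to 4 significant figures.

Propagation delay = 635000 / 300000000 = 0.00211667 s.
BDP = R × t_prop = 83100000 × 0.00211667 = 175895 bits.

175900 bits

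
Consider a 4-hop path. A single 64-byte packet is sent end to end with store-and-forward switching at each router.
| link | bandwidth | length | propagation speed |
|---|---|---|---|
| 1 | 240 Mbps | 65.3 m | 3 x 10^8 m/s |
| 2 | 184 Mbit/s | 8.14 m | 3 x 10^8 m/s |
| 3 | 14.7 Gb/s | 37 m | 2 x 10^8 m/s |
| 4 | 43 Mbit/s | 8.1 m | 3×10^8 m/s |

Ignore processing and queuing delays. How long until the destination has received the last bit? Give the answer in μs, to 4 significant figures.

L = 64 × 8 = 512 bits.
Transmission delays (L/R per hop): 2.13333, 2.78261, 0.0348299, 11.907 μs; sum = 16.8577 μs.
Propagation delays (d/s per hop): 0.217667, 0.0271333, 0.185, 0.027 μs; sum = 0.4568 μs.
End-to-end = 17.31 μs.

17.31 μs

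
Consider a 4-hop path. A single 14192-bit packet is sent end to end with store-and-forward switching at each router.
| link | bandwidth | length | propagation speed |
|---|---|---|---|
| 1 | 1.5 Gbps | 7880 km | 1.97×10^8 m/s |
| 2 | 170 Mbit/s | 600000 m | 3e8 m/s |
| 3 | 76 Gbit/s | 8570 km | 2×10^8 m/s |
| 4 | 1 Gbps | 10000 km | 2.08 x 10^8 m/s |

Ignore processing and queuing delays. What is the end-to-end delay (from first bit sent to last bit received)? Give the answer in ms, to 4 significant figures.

133.0 ms

Transmission delays (L/R per hop): 0.00946133, 0.0834824, 0.000186737, 0.014192 ms; sum = 0.107322 ms.
Propagation delays (d/s per hop): 40, 2, 42.85, 48.0769 ms; sum = 132.927 ms.
End-to-end = 133.0 ms.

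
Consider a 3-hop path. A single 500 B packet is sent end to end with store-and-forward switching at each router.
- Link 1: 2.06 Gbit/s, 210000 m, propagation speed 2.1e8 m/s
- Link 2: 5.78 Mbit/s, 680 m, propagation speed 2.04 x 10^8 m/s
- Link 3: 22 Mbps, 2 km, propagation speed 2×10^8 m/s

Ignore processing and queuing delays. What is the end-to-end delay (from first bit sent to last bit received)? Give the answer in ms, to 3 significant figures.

L = 500 × 8 = 4000 bits.
Transmission delays (L/R per hop): 0.00194175, 0.692042, 0.181818 ms; sum = 0.875801 ms.
Propagation delays (d/s per hop): 1, 0.00333333, 0.01 ms; sum = 1.01333 ms.
End-to-end = 1.89 ms.

1.89 ms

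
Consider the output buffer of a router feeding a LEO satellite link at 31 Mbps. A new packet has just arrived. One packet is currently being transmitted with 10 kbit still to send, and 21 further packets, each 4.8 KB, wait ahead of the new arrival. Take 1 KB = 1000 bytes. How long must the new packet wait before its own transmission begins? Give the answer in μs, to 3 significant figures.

26300 μs

Each queued packet: L/R = 38400/31000000 = 1238.71 μs.
21 queued → 26012.9 μs.
Plus remaining 10000 bits of current packet: 322.581 μs.
Queuing delay = 26300 μs.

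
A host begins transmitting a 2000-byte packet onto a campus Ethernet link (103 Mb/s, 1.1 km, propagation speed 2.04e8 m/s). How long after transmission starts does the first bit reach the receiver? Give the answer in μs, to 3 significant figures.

First bit experiences only propagation delay: d/s = 1100/204000000 = 5.39 μs.

5.39 μs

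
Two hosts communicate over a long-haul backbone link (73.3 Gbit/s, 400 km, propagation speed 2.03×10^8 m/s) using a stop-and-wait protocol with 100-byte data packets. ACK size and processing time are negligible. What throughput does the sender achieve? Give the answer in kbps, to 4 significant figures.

t_tx = L/R = 800/73300000000 = 1.09141e-08 s.
t_prop = 400000/2.03e+08 = 0.00197044 s; RTT = 0.00394089 s.
Cycle = t_tx + RTT = 0.0039409 s.
Throughput = L / cycle = 800 / 0.0039409 = 203.0 kbps.

203.0 kbps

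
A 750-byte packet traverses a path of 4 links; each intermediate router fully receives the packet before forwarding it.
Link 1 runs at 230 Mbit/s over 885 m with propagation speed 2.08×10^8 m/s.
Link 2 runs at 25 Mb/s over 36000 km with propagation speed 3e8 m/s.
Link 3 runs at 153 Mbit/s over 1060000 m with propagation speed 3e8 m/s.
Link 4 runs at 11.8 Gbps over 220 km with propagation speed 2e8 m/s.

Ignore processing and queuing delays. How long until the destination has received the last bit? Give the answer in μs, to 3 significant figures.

125000 μs

L = 750 × 8 = 6000 bits.
Transmission delays (L/R per hop): 26.087, 240, 39.2157, 0.508475 μs; sum = 305.811 μs.
Propagation delays (d/s per hop): 4.25481, 120000, 3533.33, 1100 μs; sum = 124638 μs.
End-to-end = 125000 μs.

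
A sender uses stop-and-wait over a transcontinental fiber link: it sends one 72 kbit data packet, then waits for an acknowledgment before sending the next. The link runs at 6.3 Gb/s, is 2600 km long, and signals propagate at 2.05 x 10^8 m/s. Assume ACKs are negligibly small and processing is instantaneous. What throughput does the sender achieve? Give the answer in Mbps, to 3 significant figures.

2.84 Mbps

t_tx = L/R = 72000/6300000000 = 1.14286e-05 s.
t_prop = 2600000/2.05e+08 = 0.0126829 s; RTT = 0.0253659 s.
Cycle = t_tx + RTT = 0.0253773 s.
Throughput = L / cycle = 72000 / 0.0253773 = 2.84 Mbps.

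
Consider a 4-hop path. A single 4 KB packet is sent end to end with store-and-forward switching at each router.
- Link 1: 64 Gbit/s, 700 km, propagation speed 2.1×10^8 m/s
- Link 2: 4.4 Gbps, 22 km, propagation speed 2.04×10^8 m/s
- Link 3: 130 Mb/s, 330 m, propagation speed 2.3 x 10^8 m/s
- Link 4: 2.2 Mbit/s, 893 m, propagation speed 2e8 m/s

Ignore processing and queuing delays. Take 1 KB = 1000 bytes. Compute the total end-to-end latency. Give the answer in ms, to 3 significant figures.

18.2 ms

L = 32000 bits.
Transmission delays (L/R per hop): 0.0005, 0.00727273, 0.246154, 14.5455 ms; sum = 14.7994 ms.
Propagation delays (d/s per hop): 3.33333, 0.107843, 0.00143478, 0.004465 ms; sum = 3.44708 ms.
End-to-end = 18.2 ms.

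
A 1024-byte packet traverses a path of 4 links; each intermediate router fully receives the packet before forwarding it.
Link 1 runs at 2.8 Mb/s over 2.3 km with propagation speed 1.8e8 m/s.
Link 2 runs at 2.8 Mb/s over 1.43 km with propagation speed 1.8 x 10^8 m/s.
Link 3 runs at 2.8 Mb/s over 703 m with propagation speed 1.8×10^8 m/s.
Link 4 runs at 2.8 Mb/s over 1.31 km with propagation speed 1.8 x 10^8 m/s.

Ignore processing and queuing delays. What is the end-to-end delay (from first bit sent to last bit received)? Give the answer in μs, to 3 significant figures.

L = 1024 × 8 = 8192 bits.
Transmission delay per hop = L/R = 8192/2800000 = 2925.71 μs; 4 hops → 11702.9 μs.
Propagation delays (d/s per hop): 12.7778, 7.94444, 3.90556, 7.27778 μs; sum = 31.9056 μs.
End-to-end = 11700 μs.

11700 μs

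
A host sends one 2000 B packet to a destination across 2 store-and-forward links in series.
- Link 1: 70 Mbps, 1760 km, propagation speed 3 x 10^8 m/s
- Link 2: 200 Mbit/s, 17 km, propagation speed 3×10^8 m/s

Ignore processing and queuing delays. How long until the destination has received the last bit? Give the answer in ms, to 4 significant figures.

6.232 ms

L = 2000 × 8 = 16000 bits.
Transmission delays (L/R per hop): 0.228571, 0.08 ms; sum = 0.308571 ms.
Propagation delays (d/s per hop): 5.86667, 0.0566667 ms; sum = 5.92333 ms.
End-to-end = 6.232 ms.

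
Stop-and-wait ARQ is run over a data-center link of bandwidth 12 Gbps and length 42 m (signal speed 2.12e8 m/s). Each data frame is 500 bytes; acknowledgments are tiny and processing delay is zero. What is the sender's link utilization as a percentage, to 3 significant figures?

t_tx = L/R = 4000/12000000000 = 3.33333e-07 s.
t_prop = 42/212000000 = 1.98113e-07 s; RTT = 3.96226e-07 s.
Cycle = t_tx + RTT = 7.2956e-07 s.
Utilization = t_tx / cycle = 3.33333e-07/7.2956e-07 = 45.7 %.

45.7 %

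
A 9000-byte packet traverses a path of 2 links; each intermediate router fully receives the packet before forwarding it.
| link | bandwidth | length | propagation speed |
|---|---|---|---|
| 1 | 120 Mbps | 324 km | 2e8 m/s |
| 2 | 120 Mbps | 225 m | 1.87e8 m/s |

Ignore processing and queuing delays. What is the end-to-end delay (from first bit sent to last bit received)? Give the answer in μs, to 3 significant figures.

2820 μs

L = 9000 × 8 = 72000 bits.
Transmission delay per hop = L/R = 72000/120000000 = 600 μs; 2 hops → 1200 μs.
Propagation delays (d/s per hop): 1620, 1.20321 μs; sum = 1621.2 μs.
End-to-end = 2820 μs.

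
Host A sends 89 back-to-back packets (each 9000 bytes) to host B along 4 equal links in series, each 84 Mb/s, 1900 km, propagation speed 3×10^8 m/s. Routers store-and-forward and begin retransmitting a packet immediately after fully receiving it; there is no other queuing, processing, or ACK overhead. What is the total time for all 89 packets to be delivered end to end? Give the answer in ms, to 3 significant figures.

Per-hop transmission t_tx = L/R = 72000/84000000 = 0.857143 ms.
Per-hop propagation t_prop = 1900000/300000000 = 6.33333 ms.
Pipeline fill: first packet needs 4·t_tx to clear all hops; remaining 88 packets each add one t_tx.
Total = (4+89-1)·t_tx + 4·t_prop = 92·0.857143 + 4·6.33333 = 104 ms.

104 ms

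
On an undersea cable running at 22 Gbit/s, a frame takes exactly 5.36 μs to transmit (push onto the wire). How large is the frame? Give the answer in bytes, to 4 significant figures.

14740 bytes

L = R × t_tx = 22000000000 b/s × 5.36e-06 s = 117920 bits.
In bytes: 117920 / 8 = 14740 bytes.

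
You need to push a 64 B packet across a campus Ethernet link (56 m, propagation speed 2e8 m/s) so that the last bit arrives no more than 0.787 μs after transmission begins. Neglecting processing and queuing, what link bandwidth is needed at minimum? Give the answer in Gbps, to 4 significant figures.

1.010 Gbps

L = 512 bits.
Propagation delay = 56 / 200000000 = 0.28 μs.
Transmission budget = 0.787 − 0.28 = 0.507 μs.
R ≥ L / t_tx = 512 bits / 5.07e-07 s = 1.010 Gbps.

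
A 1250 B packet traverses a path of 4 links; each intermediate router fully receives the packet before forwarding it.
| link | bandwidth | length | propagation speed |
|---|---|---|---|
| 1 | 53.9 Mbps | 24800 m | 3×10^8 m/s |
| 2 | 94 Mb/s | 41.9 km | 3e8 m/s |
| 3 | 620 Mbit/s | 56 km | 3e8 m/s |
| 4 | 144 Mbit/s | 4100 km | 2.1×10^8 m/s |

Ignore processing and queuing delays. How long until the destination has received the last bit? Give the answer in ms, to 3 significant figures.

L = 1250 × 8 = 10000 bits.
Transmission delays (L/R per hop): 0.185529, 0.106383, 0.016129, 0.0694444 ms; sum = 0.377485 ms.
Propagation delays (d/s per hop): 0.0826667, 0.139667, 0.186667, 19.5238 ms; sum = 19.9328 ms.
End-to-end = 20.3 ms.

20.3 ms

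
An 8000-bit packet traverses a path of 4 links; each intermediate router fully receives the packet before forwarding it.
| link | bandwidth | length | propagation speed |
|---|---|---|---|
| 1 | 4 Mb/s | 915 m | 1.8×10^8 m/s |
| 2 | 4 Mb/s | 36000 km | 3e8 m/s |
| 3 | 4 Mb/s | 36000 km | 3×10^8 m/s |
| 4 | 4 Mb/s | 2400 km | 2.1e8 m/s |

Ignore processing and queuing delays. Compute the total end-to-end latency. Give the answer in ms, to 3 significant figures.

259 ms

Transmission delay per hop = L/R = 8000/4000000 = 2 ms; 4 hops → 8 ms.
Propagation delays (d/s per hop): 0.00508333, 120, 120, 11.4286 ms; sum = 251.434 ms.
End-to-end = 259 ms.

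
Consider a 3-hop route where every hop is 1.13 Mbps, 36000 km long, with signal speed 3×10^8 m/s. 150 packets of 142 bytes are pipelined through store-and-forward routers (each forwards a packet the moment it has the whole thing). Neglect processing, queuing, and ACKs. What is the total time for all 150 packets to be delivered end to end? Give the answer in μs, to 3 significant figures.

Per-hop transmission t_tx = L/R = 1136/1130000 = 1005.31 μs.
Per-hop propagation t_prop = 36000000/300000000 = 120000 μs.
Pipeline fill: first packet needs 3·t_tx to clear all hops; remaining 149 packets each add one t_tx.
Total = (3+150-1)·t_tx + 3·t_prop = 152·1005.31 + 3·120000 = 513000 μs.

513000 μs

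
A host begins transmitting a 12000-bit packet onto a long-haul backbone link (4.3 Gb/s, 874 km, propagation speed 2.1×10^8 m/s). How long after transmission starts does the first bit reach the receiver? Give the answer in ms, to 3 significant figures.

4.16 ms

First bit experiences only propagation delay: d/s = 874000/210000000 = 4.16 ms.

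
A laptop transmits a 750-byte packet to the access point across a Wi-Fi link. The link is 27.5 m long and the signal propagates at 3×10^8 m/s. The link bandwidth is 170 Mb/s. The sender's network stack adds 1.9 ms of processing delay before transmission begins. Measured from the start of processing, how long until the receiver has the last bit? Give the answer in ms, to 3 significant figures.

L = 750 × 8 = 6000 bits.
Transmission delay = L/R = 6000 / 170000000 = 0.0352941 ms.
Propagation delay = d/s = 27.5 m / 300000000 m/s = 9.16667e-05 ms.
Plus processing delay 1.9 ms = 1.9 ms.
Total = 1.94 ms.

1.94 ms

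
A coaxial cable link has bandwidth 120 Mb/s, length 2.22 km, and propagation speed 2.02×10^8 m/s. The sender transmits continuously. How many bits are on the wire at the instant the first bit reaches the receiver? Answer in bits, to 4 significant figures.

Propagation delay = 2220 / 202000000 = 1.09901e-05 s.
BDP = R × t_prop = 120000000 × 1.09901e-05 = 1318.81 bits.

1319 bits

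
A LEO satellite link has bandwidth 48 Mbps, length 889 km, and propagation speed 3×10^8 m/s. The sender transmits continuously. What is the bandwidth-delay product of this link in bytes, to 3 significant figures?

17800 bytes

Propagation delay = 889000 / 300000000 = 0.00296333 s.
BDP = R × t_prop = 48000000 × 0.00296333 = 142240 bits.
In bytes: 142240/8 = 17800 bytes.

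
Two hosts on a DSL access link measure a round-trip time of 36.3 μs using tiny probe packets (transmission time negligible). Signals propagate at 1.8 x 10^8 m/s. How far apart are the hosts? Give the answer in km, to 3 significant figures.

One-way propagation = RTT/2 = 18.15 μs.
d = s × t = 180000000 × 1.815e-05 = 3.27 km.

3.27 km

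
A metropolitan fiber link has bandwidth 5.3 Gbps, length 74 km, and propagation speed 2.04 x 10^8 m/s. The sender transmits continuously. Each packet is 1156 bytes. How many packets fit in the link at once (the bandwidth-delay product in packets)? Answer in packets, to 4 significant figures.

207.9 packets

Propagation delay = 74000 / 204000000 = 0.000362745 s.
BDP = R × t_prop = 5300000000 × 0.000362745 = 1922550 bits.
In packets of 9248 bits: 207.9 packets.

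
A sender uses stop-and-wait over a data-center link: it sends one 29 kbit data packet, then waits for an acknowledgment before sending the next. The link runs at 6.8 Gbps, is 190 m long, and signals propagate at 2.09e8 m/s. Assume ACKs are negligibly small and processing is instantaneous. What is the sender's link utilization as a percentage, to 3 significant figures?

t_tx = L/R = 29000/6800000000 = 4.26471e-06 s.
t_prop = 190/209000000 = 9.09091e-07 s; RTT = 1.81818e-06 s.
Cycle = t_tx + RTT = 6.08289e-06 s.
Utilization = t_tx / cycle = 4.26471e-06/6.08289e-06 = 70.1 %.

70.1 %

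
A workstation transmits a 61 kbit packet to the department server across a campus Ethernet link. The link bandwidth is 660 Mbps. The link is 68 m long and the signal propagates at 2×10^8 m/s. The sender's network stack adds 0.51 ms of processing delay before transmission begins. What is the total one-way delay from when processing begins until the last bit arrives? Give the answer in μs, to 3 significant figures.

603 μs

L = 61000 bits.
Transmission delay = L/R = 61000 / 660000000 = 92.4242 μs.
Propagation delay = d/s = 68 m / 200000000 m/s = 0.34 μs.
Plus processing delay 0.51 ms = 510 μs.
Total = 603 μs.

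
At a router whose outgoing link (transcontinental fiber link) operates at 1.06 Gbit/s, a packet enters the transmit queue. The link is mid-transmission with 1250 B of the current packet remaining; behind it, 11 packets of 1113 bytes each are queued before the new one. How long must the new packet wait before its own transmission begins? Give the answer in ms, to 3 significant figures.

Each queued packet: L/R = 8904/1060000000 = 0.0084 ms.
11 queued → 0.0924 ms.
Plus remaining 10000 bits of current packet: 0.00943396 ms.
Queuing delay = 0.102 ms.

0.102 ms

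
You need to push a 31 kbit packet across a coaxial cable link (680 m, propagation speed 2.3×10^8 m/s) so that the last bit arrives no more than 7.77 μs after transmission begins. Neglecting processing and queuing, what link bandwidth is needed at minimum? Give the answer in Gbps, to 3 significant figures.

6.44 Gbps

Propagation delay = 680 / 2.3e+08 = 2.95652 μs.
Transmission budget = 7.77 − 2.95652 = 4.81348 μs.
R ≥ L / t_tx = 31000 bits / 4.81348e-06 s = 6.44 Gbps.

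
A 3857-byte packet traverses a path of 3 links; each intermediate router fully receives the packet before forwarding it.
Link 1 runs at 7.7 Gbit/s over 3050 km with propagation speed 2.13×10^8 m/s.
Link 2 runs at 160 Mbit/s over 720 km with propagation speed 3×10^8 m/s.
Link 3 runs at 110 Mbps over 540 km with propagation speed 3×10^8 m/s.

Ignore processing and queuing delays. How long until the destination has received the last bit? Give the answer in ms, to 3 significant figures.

L = 3857 × 8 = 30856 bits.
Transmission delays (L/R per hop): 0.00400727, 0.19285, 0.280509 ms; sum = 0.477366 ms.
Propagation delays (d/s per hop): 14.3192, 2.4, 1.8 ms; sum = 18.5192 ms.
End-to-end = 19.0 ms.

19.0 ms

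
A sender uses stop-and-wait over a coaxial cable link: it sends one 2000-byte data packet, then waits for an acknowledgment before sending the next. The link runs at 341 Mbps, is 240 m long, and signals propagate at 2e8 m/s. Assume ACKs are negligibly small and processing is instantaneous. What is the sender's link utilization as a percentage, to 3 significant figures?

95.1 %

t_tx = L/R = 16000/341000000 = 4.69208e-05 s.
t_prop = 240/200000000 = 1.2e-06 s; RTT = 2.4e-06 s.
Cycle = t_tx + RTT = 4.93208e-05 s.
Utilization = t_tx / cycle = 4.69208e-05/4.93208e-05 = 95.1 %.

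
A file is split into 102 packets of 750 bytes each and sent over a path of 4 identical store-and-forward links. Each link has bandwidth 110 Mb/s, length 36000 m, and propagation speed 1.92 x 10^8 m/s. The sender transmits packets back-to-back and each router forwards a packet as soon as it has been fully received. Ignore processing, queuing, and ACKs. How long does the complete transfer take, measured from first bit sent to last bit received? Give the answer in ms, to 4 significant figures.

Per-hop transmission t_tx = L/R = 6000/110000000 = 0.0545455 ms.
Per-hop propagation t_prop = 36000/192000000 = 0.1875 ms.
Pipeline fill: first packet needs 4·t_tx to clear all hops; remaining 101 packets each add one t_tx.
Total = (4+102-1)·t_tx + 4·t_prop = 105·0.0545455 + 4·0.1875 = 6.477 ms.

6.477 ms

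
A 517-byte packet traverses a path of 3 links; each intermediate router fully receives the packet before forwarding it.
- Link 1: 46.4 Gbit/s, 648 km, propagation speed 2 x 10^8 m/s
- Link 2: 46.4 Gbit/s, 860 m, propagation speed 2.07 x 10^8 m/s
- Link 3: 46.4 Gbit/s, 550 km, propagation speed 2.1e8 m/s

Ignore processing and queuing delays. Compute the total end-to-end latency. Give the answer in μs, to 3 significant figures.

5860 μs

L = 517 × 8 = 4136 bits.
Transmission delay per hop = L/R = 4136/46400000000 = 0.0891379 μs; 3 hops → 0.267414 μs.
Propagation delays (d/s per hop): 3240, 4.15459, 2619.05 μs; sum = 5863.2 μs.
End-to-end = 5860 μs.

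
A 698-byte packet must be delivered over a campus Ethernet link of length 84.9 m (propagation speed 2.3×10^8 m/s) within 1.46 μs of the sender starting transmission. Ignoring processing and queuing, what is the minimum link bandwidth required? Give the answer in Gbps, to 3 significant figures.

L = 5584 bits.
Propagation delay = 84.9 / 2.3e+08 = 0.36913 μs.
Transmission budget = 1.46 − 0.36913 = 1.09087 μs.
R ≥ L / t_tx = 5584 bits / 1.09087e-06 s = 5.12 Gbps.

5.12 Gbps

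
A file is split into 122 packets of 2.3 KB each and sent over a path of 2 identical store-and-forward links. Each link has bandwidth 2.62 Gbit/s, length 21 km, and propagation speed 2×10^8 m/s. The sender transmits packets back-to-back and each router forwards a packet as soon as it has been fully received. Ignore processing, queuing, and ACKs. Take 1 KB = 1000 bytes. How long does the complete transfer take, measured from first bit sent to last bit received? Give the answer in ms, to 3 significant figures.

1.07 ms

Per-hop transmission t_tx = L/R = 18400/2620000000 = 0.0070229 ms.
Per-hop propagation t_prop = 21000/200000000 = 0.105 ms.
Pipeline fill: first packet needs 2·t_tx to clear all hops; remaining 121 packets each add one t_tx.
Total = (2+122-1)·t_tx + 2·t_prop = 123·0.0070229 + 2·0.105 = 1.07 ms.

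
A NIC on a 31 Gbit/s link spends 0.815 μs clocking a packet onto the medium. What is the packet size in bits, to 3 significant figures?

25300 bits

L = R × t_tx = 31000000000 b/s × 8.15e-07 s = 25265 bits.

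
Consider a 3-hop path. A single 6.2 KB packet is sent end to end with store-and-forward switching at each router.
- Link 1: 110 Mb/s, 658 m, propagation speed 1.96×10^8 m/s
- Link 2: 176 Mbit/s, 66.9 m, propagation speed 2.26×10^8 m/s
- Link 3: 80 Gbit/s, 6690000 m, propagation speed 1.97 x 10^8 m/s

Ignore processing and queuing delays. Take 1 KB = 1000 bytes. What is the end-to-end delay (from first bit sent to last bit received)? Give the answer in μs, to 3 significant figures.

L = 49600 bits.
Transmission delays (L/R per hop): 450.909, 281.818, 0.62 μs; sum = 733.347 μs.
Propagation delays (d/s per hop): 3.35714, 0.296018, 33959.4 μs; sum = 33963 μs.
End-to-end = 34700 μs.

34700 μs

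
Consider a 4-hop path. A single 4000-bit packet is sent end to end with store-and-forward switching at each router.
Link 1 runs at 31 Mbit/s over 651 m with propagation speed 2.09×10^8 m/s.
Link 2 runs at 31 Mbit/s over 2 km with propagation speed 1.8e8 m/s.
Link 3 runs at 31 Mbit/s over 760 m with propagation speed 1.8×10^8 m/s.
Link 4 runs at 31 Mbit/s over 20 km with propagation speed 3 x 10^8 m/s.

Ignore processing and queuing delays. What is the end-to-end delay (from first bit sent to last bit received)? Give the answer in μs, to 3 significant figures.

Transmission delay per hop = L/R = 4000/31000000 = 129.032 μs; 4 hops → 516.129 μs.
Propagation delays (d/s per hop): 3.11483, 11.1111, 4.22222, 66.6667 μs; sum = 85.1148 μs.
End-to-end = 601 μs.

601 μs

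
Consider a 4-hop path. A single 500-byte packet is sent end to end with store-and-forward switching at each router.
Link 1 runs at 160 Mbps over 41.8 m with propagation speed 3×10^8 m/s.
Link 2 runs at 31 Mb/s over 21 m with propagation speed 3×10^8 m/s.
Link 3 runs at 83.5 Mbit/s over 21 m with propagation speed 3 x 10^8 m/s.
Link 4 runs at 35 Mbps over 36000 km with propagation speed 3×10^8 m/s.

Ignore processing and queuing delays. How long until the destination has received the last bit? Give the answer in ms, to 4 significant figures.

120.3 ms

L = 500 × 8 = 4000 bits.
Transmission delays (L/R per hop): 0.025, 0.129032, 0.0479042, 0.114286 ms; sum = 0.316222 ms.
Propagation delays (d/s per hop): 0.000139333, 7e-05, 7e-05, 120 ms; sum = 120 ms.
End-to-end = 120.3 ms.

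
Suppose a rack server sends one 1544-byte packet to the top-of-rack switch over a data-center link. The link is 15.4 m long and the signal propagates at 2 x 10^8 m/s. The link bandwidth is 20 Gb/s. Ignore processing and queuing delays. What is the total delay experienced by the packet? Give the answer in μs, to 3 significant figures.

L = 1544 × 8 = 12352 bits.
Transmission delay = L/R = 12352 / 20000000000 = 0.6176 μs.
Propagation delay = d/s = 15.4 m / 200000000 m/s = 0.077 μs.
Total = 0.695 μs.

0.695 μs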